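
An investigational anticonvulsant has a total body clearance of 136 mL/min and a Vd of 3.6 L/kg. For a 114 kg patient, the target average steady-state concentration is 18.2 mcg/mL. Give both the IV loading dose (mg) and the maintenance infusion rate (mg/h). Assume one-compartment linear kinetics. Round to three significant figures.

Vd = 3.6 L/kg × 114 kg = 410.4 L
Loading: fill Vd to C_target → 410.4 L × 18.2 mg/L = 7469 mg
CL = 136 mL/min = 136 × 0.06 = 8.160 L/h
Infusion rate = 8.160 L/h × 18.2 mg/L = 148.5 mg/h

(a) 7470 mg; (b) 149 mg/h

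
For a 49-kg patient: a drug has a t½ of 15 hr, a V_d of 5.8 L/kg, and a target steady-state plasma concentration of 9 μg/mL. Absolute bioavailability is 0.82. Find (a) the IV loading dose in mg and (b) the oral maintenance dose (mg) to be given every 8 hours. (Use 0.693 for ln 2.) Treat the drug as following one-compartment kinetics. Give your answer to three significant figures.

Vd(total) = 49 kg × 5.8 L/kg = 284.2 L
LD = Vd × C = 284.2 × 9 = 2558 mg
CL = 0.693 × Vd / t½ = 0.693 × 284.2 / 15 = 13.13 L/h
D = CL × Css × τ / F = 13.13 × 9 × 8 / 0.82 = 1153 mg

(a) 2560 mg; (b) 1150 mg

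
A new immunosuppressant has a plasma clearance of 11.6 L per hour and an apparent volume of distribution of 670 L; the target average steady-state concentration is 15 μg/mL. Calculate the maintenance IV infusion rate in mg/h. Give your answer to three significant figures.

Maintenance depends on clearance, not Vd — rate in must match rate out.
Rate = CL × Css = 11.60 × 15 = 174.0 mg/h

174 mg/h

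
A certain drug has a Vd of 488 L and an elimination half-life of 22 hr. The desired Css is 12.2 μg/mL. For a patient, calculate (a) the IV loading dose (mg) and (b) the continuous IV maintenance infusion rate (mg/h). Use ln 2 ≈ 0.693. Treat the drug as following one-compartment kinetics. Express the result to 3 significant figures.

LD = Vd × C = 488.0 × 12.2 = 5954 mg
CL = 0.693 × Vd / t½ = 0.693 × 488.0 / 22 = 15.37 L/h
Infusion rate = CL × Css = 15.37 × 12.2 = 187.5 mg/h

(a) 5950 mg; (b) 188 mg/h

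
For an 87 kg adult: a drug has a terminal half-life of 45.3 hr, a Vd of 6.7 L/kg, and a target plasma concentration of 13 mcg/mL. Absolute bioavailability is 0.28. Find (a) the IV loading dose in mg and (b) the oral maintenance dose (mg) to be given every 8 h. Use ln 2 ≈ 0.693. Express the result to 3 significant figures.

Vd = 6.7 L/kg × 87 kg = 582.9 L
LD = Vd × C = 582.9 × 13 = 7578 mg
CL = 0.693 × Vd / t½ = 0.693 × 582.9 / 45.3 = 8.917 L/h
D = CL × Css × τ / F = 8.917 × 13 × 8 / 0.28 = 3312 mg

(a) 7580 mg; (b) 3310 mg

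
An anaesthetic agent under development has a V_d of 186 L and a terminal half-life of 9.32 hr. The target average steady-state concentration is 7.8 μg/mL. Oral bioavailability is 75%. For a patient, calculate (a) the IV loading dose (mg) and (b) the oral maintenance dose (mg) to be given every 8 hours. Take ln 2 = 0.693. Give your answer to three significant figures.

(a) 1450 mg; (b) 1150 mg

LD = Vd × C = 186.0 × 7.8 = 1451 mg
CL = 0.693 × Vd / t½ = 0.693 × 186.0 / 9.32 = 13.83 L/h
D = CL × Css × τ / F = 13.83 × 7.8 × 8 / 0.75 = 1151 mg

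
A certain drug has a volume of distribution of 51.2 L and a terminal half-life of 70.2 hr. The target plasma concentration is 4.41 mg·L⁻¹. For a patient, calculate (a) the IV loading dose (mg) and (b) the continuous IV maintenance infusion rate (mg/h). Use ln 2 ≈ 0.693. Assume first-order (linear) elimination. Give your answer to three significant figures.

(a) 226 mg; (b) 2.23 mg/h

LD = Vd × C = 51.20 × 4.41 = 225.8 mg
CL = 0.693 × Vd / t½ = 0.693 × 51.20 / 70.2 = 0.5054 L/h
Infusion rate = CL × Css = 0.5054 × 4.41 = 2.229 mg/h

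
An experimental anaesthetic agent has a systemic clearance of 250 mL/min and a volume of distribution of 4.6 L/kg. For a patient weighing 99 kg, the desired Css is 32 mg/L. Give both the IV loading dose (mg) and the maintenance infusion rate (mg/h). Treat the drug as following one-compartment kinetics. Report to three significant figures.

Vd = 4.6 L/kg × 99 kg = 455.4 L
LD = Vd · C_target = 455.4 × 32 = 14570 mg
CL = 250 mL/min × 60/1000 = 15.00 L/h
Maintenance: replace elimination → rate = CL × Css = 15.00 × 32 = 480.0 mg/h

(a) 14600 mg; (b) 480 mg/h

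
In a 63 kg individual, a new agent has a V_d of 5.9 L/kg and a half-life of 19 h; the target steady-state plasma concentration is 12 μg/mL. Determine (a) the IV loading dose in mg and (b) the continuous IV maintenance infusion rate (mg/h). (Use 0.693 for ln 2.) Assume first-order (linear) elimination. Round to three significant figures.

Vd(total) = 63 kg × 5.9 L/kg = 371.7 L
LD = Vd × C = 371.7 × 12 = 4460 mg
CL = 0.693 × Vd / t½ = 0.693 × 371.7 / 19 = 13.56 L/h
Infusion rate = CL × Css = 13.56 × 12 = 162.7 mg/h

(a) 4460 mg; (b) 163 mg/h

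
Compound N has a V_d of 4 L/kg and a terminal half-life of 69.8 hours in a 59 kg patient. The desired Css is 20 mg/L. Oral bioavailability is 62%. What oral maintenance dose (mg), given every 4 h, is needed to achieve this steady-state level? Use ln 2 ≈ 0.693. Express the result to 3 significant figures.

302 mg

Total Vd = 4 × 59 = 236.0 L
k = 0.693/69.8 = 0.009928 h⁻¹, so CL = k·Vd = 0.009928 × 236.0 = 2.343 L/h
D = CL × Css × τ / F = 2.343 × 20 × 4 / 0.62 = 302.3 mg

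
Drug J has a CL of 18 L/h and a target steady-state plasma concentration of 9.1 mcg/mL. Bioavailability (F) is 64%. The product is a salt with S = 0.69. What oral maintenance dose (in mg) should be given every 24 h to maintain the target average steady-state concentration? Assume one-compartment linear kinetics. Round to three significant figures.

At steady state, dose per interval replaces the amount cleared in that interval: F·S·D/τ = CL·Css.
D = CL × Css × τ / F / S = 18.00 × 9.1 × 24 / 0.64 / 0.69 = 8902 mg

8900 mg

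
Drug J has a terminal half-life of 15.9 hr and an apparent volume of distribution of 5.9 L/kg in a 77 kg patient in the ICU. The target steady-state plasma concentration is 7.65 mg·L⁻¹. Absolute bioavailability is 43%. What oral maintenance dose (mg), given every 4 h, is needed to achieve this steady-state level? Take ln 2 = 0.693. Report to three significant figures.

1410 mg

Total Vd = 5.9 × 77 = 454.3 L
k = 0.693/15.9 = 0.04358 h⁻¹, so CL = k·Vd = 0.04358 × 454.3 = 19.80 L/h
D = CL × Css × τ / F = 19.80 × 7.65 × 4 / 0.43 = 1409 mg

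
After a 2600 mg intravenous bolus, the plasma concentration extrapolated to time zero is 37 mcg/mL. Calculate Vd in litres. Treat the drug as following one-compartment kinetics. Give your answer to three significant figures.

Immediately after an IV bolus, C₀ = Dose / Vd, so Vd = Dose / C₀.
Vd = 2600 / 37 = 70.27 L

70.3 L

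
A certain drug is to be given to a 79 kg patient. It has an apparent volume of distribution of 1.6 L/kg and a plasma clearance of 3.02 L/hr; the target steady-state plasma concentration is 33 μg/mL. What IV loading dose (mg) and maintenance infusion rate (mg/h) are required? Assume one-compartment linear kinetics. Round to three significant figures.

(a) 4170 mg; (b) 99.7 mg/h

Total Vd = 1.6 × 79 = 126.4 L
Loading: fill Vd to C_target → 126.4 L × 33 mg/L = 4171 mg
Maintenance: replace elimination → rate = CL × Css = 3.020 × 33 = 99.66 mg/h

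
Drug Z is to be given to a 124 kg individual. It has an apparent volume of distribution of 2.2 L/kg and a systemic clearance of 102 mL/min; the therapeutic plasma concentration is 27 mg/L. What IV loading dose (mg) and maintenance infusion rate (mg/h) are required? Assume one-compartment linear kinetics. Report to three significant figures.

Total Vd = 2.2 × 124 = 272.8 L
Loading dose = Vd × C = 272.8 × 27 = 7366 mg
Convert clearance: 102 mL/min × 60 min/h ÷ 1000 mL/L = 6.120 L/h
Maintenance: replace elimination → rate = CL × Css = 6.120 × 27 = 165.2 mg/h

(a) 7370 mg; (b) 165 mg/h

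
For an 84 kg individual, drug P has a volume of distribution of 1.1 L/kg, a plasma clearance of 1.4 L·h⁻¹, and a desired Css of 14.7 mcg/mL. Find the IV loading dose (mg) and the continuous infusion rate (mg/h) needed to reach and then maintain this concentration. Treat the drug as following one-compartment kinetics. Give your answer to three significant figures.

(a) 1360 mg; (b) 20.6 mg/h

Total Vd = 1.1 × 84 = 92.40 L
Loading: fill Vd to C_target → 92.40 L × 14.7 mg/L = 1358 mg
Maintenance infusion rate = CL × Css = 1.400 × 14.7 = 20.58 mg/h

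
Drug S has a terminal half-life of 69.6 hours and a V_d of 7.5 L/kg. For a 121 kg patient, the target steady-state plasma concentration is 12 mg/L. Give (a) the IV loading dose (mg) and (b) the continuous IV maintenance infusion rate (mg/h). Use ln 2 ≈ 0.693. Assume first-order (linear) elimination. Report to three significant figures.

(a) 10900 mg; (b) 108 mg/h

Vd = 7.5 L/kg × 121 kg = 907.5 L
LD = Vd × C = 907.5 × 12 = 10890 mg
CL = 0.693 × Vd / t½ = 0.693 × 907.5 / 69.6 = 9.036 L/h
Infusion rate = CL × Css = 9.036 × 12 = 108.4 mg/h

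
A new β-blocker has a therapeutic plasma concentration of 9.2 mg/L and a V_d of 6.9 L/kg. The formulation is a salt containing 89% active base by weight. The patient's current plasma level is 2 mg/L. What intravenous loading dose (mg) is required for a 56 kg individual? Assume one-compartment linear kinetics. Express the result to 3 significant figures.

Vd(total) = 56 kg × 6.9 L/kg = 386.4 L
The loading dose fills Vd to the target concentration.
Concentration deficit ΔC = 9.2 − 2 = 7.200 mg/L
LD = Vd × ΔC / S = 386.4 × 7.200 / 0.89 = 3126 mg

3130 mg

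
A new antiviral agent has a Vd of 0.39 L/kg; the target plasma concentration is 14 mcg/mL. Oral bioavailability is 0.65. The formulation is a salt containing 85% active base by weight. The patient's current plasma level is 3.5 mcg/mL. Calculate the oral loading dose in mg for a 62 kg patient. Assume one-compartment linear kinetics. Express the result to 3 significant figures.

Vd(total) = 62 kg × 0.39 L/kg = 24.18 L
The loading dose fills Vd to the target concentration.
Concentration deficit ΔC = 14 − 3.5 = 10.50 mg/L
LD = Vd × ΔC / F / S = 24.18 × 10.50 / 0.65 / 0.85 = 459.5 mg

460 mg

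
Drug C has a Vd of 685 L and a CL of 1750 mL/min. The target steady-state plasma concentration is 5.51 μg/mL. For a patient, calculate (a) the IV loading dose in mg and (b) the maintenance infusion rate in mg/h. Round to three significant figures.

LD = Vd · C_target = 685.0 × 5.51 = 3774 mg
Convert clearance: 1750 mL/min × 60 min/h ÷ 1000 mL/L = 105.0 L/h
Maintenance: replace elimination → rate = CL × Css = 105.0 × 5.51 = 578.6 mg/h

(a) 3770 mg; (b) 579 mg/h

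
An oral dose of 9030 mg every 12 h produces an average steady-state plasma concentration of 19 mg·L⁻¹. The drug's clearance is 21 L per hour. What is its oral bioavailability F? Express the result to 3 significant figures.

0.530

F·D/τ = CL·Css at steady state → F = CL·Css·τ / D.
F = 21 × 19 × 12 / 9030 = 0.530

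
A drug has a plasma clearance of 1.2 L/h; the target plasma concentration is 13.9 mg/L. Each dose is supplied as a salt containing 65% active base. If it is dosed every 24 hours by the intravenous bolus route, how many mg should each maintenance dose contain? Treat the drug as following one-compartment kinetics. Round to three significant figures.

At steady state, dose per interval replaces the amount cleared in that interval: S·D/τ = CL·Css.
D = CL × Css × τ / S = 1.200 × 13.9 × 24 / 0.65 = 615.9 mg

616 mg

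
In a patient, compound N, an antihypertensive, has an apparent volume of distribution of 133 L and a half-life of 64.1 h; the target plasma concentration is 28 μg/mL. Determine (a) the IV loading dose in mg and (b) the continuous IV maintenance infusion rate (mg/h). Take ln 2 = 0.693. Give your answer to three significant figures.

LD = Vd × C = 133.0 × 28 = 3724 mg
CL = 0.693 × Vd / t½ = 0.693 × 133.0 / 64.1 = 1.438 L/h
Infusion rate = CL × Css = 1.438 × 28 = 40.26 mg/h

(a) 3720 mg; (b) 40.3 mg/h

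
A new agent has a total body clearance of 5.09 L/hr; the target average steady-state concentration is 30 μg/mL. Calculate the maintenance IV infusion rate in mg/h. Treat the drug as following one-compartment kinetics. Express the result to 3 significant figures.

Infusion rate = CL · Css = 5.090 L/h × 30 mg/L = 152.7 mg/h

153 mg/h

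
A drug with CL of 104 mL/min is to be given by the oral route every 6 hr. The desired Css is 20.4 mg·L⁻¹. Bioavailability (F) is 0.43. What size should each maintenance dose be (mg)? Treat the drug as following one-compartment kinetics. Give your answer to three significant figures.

Convert clearance: 104 mL/min × 60 min/h ÷ 1000 mL/L = 6.240 L/h
D = CL × Css × τ / F = 6.240 × 20.4 × 6 / 0.43 = 1776 mg

1780 mg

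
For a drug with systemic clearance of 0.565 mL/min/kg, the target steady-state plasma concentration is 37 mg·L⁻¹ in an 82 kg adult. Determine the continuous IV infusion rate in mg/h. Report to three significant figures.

CL = 0.565 mL/min/kg × 82 kg = 46.33 mL/min = 46.33 × 60/1000 = 2.780 L/h
At steady state, infusion rate equals elimination rate: rate in = CL × Css.
Infusion rate = CL · Css = 2.780 L/h × 37 mg/L = 102.9 mg/h

103 mg/h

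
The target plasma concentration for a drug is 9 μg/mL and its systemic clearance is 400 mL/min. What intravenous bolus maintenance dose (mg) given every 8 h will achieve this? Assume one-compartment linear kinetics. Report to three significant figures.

1730 mg

Convert clearance: 400 mL/min × 60 min/h ÷ 1000 mL/L = 24.00 L/h
D = CL × Css × τ = 24.00 × 9 × 8 = 1728 mg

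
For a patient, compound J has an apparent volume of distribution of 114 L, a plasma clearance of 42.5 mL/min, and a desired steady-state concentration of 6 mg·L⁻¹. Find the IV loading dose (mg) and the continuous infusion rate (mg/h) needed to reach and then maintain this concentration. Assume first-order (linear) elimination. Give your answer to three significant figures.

Loading: fill Vd to C_target → 114.0 L × 6 mg/L = 684.0 mg
CL = 42.5 mL/min × 60/1000 = 2.550 L/h
Maintenance infusion rate = CL × Css = 2.550 × 6 = 15.30 mg/h

(a) 684 mg; (b) 15.3 mg/h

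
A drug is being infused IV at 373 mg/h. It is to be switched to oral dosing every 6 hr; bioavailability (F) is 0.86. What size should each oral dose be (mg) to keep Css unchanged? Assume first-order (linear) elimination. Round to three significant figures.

To maintain the same Css, the systemic dosing rate must be unchanged: F·D/τ = infusion rate.
D = rate × τ / F = 373 × 6 / 0.86 = 2602 mg

2600 mg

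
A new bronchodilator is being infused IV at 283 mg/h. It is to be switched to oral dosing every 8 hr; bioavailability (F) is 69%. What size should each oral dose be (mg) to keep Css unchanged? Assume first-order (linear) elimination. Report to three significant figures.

To maintain the same Css, the systemic dosing rate must be unchanged: F·D/τ = infusion rate.
D = rate × τ / F = 283 × 8 / 0.69 = 3281 mg

3280 mg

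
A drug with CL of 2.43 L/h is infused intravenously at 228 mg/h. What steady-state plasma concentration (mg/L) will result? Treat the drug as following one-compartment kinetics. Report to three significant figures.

Css = rate / CL = 228 / 2.430 = 93.83 mg/L

93.8 mg/L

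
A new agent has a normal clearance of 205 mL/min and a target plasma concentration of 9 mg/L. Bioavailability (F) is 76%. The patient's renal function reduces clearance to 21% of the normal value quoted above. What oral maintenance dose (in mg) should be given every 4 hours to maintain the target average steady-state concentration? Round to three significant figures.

Convert clearance: 205 mL/min × 60 min/h ÷ 1000 mL/L = 12.30 L/h
Patient clearance = 0.21 × 12.30 = 2.583 L/h
D = CL × Css × τ / F = 2.583 × 9 × 4 / 0.76 = 122.4 mg

122 mg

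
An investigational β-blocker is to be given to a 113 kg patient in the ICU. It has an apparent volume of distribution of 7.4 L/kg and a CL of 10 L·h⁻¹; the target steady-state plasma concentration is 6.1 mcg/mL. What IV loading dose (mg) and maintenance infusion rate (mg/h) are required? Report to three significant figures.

Vd = 7.4 L/kg × 113 kg = 836.2 L
Loading dose = Vd × C = 836.2 × 6.1 = 5101 mg
Maintenance: replace elimination → rate = CL × Css = 10.00 × 6.1 = 61.00 mg/h

(a) 5100 mg; (b) 61.0 mg/h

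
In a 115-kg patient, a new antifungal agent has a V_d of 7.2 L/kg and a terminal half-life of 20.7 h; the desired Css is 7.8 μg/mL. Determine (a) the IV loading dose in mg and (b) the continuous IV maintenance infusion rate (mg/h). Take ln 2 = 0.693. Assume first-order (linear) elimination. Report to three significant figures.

Total Vd = 7.2 × 115 = 828.0 L
LD = Vd × C = 828.0 × 7.8 = 6458 mg
CL = 0.693 × Vd / t½ = 0.693 × 828.0 / 20.7 = 27.72 L/h
Infusion rate = CL × Css = 27.72 × 7.8 = 216.2 mg/h

(a) 6460 mg; (b) 216 mg/h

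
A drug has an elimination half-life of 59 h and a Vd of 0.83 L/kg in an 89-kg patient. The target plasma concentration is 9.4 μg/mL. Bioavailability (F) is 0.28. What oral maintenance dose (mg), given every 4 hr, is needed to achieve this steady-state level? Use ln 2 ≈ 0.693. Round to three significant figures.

117 mg

Total Vd = 0.83 × 89 = 73.87 L
k = 0.693/59 = 0.01175 h⁻¹, so CL = k·Vd = 0.01175 × 73.87 = 0.8680 L/h
D = CL × Css × τ / F = 0.8680 × 9.4 × 4 / 0.28 = 116.6 mg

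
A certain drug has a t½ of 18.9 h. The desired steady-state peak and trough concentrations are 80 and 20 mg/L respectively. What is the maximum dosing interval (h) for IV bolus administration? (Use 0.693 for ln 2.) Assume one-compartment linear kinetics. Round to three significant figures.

37.8 h

k = 0.693 / t½ = 0.693 / 18.9 = 0.03667 h⁻¹
Between IV bolus doses, concentration decays as C = C₀·e^(−kτ), so C_peak/C_trough = e^(kτ).
τ_max = ln(C_peak/C_trough) / k = ln(80/20) / 0.03667 = 1.386 / 0.03667 = 37.80 h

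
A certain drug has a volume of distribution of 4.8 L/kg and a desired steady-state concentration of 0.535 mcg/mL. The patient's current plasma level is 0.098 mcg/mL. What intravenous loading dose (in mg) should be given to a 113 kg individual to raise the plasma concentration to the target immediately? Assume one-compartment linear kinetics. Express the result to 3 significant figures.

237 mg

Vd = 4.8 L/kg × 113 kg = 542.4 L
Concentration deficit ΔC = 0.535 − 0.098 = 0.4370 mg/L
LD = Vd × ΔC = 542.4 × 0.4370 = 237.0 mg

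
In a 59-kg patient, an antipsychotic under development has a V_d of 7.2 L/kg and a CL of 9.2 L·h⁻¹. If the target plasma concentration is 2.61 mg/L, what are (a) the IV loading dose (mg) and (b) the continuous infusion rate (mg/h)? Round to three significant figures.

(a) 1110 mg; (b) 24.0 mg/h

Vd = 7.2 L/kg × 59 kg = 424.8 L
LD = Vd · C_target = 424.8 × 2.61 = 1109 mg
Maintenance: replace elimination → rate = CL × Css = 9.200 × 2.61 = 24.01 mg/h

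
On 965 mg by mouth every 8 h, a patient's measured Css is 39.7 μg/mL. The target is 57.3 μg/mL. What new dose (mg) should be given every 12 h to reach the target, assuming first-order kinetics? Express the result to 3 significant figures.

For first-order elimination, Css ∝ F·D/(CL·τ); F and CL are unchanged, so Css ∝ D/τ.
D₂ = D₁ × (Css,target / Css,current) × (τ₂/τ₁) = 965 × (57.3/39.7) × (12/8) = 2089 mg

2090 mg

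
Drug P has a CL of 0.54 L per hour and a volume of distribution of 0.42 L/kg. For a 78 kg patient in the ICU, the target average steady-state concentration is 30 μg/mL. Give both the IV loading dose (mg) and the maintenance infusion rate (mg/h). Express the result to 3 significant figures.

(a) 983 mg; (b) 16.2 mg/h

Vd = 0.42 L/kg × 78 kg = 32.76 L
LD = Vd · C_target = 32.76 × 30 = 982.8 mg
Maintenance infusion rate = CL × Css = 0.5400 × 30 = 16.20 mg/h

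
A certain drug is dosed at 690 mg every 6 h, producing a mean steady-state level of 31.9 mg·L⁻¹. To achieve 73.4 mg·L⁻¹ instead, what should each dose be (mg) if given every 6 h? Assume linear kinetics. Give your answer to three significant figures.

1590 mg

For first-order elimination, Css ∝ F·D/(CL·τ); F and CL are unchanged, so Css ∝ D/τ.
D₂ = D₁ × (Css,target / Css,current) = 690 × 73.4/31.9 = 1588 mg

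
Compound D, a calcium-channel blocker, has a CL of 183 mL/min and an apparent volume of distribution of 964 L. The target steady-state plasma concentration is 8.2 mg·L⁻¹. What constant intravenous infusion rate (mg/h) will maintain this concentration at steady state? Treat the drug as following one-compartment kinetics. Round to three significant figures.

90.0 mg/h

Convert clearance: 183 mL/min × 60 min/h ÷ 1000 mL/L = 10.98 L/h
At steady state, infusion rate equals elimination rate: rate in = CL × Css.
Rate = CL × Css = 10.98 × 8.2 = 90.04 mg/h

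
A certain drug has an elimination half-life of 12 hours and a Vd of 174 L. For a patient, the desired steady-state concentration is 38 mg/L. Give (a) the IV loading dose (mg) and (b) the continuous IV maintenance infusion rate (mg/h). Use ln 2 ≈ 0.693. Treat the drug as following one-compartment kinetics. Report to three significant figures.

(a) 6610 mg; (b) 382 mg/h

LD = Vd × C = 174.0 × 38 = 6612 mg
CL = 0.693 × Vd / t½ = 0.693 × 174.0 / 12 = 10.05 L/h
Infusion rate = CL × Css = 10.05 × 38 = 381.9 mg/h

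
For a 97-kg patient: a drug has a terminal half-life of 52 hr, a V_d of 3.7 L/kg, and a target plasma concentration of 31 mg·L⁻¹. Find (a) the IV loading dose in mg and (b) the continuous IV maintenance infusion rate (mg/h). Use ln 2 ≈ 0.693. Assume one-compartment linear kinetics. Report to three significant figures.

Vd(total) = 97 kg × 3.7 L/kg = 358.9 L
LD = Vd × C = 358.9 × 31 = 11130 mg
CL = 0.693 × Vd / t½ = 0.693 × 358.9 / 52 = 4.783 L/h
Infusion rate = CL × Css = 4.783 × 31 = 148.3 mg/h

(a) 11100 mg; (b) 148 mg/h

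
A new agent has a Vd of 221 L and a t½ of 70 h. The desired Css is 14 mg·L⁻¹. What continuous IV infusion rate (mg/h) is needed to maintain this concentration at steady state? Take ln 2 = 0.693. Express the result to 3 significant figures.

30.6 mg/h

CL = ln 2 · Vd / t½ = 0.693 × 221.0 / 70 = 2.188 L/h
Infusion rate = CL × Css = 2.188 × 14 = 30.63 mg/h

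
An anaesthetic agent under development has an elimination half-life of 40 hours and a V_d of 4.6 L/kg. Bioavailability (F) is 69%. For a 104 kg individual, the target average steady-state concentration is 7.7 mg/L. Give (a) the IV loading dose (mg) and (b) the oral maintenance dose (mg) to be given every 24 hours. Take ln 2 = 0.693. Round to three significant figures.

Vd(total) = 104 kg × 4.6 L/kg = 478.4 L
LD = Vd × C = 478.4 × 7.7 = 3684 mg
CL = 0.693 × Vd / t½ = 0.693 × 478.4 / 40 = 8.288 L/h
D = CL × Css × τ / F = 8.288 × 7.7 × 24 / 0.69 = 2220 mg

(a) 3680 mg; (b) 2220 mg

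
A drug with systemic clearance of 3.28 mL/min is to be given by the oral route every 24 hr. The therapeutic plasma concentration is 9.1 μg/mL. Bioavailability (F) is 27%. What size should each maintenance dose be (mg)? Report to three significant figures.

CL = 3.28 mL/min = 3.28 × 0.06 = 0.1968 L/h
D = CL × Css × τ / F = 0.1968 × 9.1 × 24 / 0.27 = 159.2 mg

159 mg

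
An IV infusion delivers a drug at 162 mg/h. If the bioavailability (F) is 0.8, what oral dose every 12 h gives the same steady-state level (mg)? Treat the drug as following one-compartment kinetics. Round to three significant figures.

To maintain the same Css, the systemic dosing rate must be unchanged: F·D/τ = infusion rate.
D = rate × τ / F = 162 × 12 / 0.8 = 2430 mg

2430 mg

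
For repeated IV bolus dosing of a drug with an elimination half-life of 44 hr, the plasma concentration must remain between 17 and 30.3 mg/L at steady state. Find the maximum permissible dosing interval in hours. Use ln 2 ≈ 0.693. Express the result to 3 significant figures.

k = 0.693 / t½ = 0.693 / 44 = 0.01575 h⁻¹
Between IV bolus doses, concentration decays as C = C₀·e^(−kτ), so C_peak/C_trough = e^(kτ).
τ_max = ln(C_peak/C_trough) / k = ln(30.3/17) / 0.01575 = 0.5779 / 0.01575 = 36.69 h

36.7 h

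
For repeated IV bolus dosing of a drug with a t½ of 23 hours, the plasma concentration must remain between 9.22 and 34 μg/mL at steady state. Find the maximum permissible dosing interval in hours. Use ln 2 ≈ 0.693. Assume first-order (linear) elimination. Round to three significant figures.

k = 0.693 / t½ = 0.693 / 23 = 0.03013 h⁻¹
Between IV bolus doses, concentration decays as C = C₀·e^(−kτ), so C_peak/C_trough = e^(kτ).
τ_max = ln(C_peak/C_trough) / k = ln(34/9.22) / 0.03013 = 1.305 / 0.03013 = 43.31 h

43.3 h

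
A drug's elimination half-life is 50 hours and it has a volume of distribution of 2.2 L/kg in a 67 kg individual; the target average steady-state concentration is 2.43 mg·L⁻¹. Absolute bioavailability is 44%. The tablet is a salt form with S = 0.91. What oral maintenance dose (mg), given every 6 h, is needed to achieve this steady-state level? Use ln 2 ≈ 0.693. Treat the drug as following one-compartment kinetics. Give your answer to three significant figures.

74.4 mg

Vd = 2.2 L/kg × 67 kg = 147.4 L
k = 0.693/50 = 0.01386 h⁻¹, so CL = k·Vd = 0.01386 × 147.4 = 2.043 L/h
D = CL × Css × τ / F / S = 2.043 × 2.43 × 6 / 0.44 / 0.91 = 74.39 mg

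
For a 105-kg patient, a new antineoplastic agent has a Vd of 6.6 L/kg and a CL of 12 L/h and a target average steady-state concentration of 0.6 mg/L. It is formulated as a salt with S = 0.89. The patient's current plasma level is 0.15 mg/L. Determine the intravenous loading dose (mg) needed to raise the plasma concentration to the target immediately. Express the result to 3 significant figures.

350 mg

Vd = 6.6 L/kg × 105 kg = 693.0 L
Concentration deficit ΔC = 0.6 − 0.15 = 0.4500 mg/L
LD = Vd × ΔC / S = 693.0 × 0.4500 / 0.89 = 350.4 mg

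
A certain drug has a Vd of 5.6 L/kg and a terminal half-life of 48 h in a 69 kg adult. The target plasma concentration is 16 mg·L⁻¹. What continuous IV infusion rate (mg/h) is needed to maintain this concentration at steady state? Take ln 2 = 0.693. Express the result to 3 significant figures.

Vd(total) = 69 kg × 5.6 L/kg = 386.4 L
CL = 0.693 × Vd / t½ = 0.693 × 386.4 / 48 = 5.579 L/h
Infusion rate = CL × Css = 5.579 × 16 = 89.26 mg/h

89.3 mg/h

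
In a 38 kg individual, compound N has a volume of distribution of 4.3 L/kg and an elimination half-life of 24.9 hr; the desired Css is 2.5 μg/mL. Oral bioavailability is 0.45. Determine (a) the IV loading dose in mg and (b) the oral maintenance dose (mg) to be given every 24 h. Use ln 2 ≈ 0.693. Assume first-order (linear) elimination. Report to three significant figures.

(a) 409 mg; (b) 606 mg

Total Vd = 4.3 × 38 = 163.4 L
LD = Vd × C = 163.4 × 2.5 = 408.5 mg
CL = 0.693 × Vd / t½ = 0.693 × 163.4 / 24.9 = 4.548 L/h
D = CL × Css × τ / F = 4.548 × 2.5 × 24 / 0.45 = 606.4 mg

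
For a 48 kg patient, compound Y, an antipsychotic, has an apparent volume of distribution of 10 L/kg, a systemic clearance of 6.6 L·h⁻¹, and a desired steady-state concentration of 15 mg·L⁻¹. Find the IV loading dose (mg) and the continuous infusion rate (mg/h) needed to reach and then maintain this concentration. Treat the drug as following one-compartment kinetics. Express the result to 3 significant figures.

(a) 7200 mg; (b) 99.0 mg/h

Vd(total) = 48 kg × 10 L/kg = 480.0 L
LD = Vd · C_target = 480.0 × 15 = 7200 mg
Infusion rate = 6.600 L/h × 15 mg/L = 99.00 mg/h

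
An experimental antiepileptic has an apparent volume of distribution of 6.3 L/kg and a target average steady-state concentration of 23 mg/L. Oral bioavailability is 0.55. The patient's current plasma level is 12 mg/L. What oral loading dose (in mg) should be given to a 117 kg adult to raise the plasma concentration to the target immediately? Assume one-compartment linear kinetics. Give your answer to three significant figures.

Vd = 6.3 L/kg × 117 kg = 737.1 L
The loading dose fills Vd to the target concentration.
Concentration deficit ΔC = 23 − 12 = 11.00 mg/L
LD = Vd × ΔC / F = 737.1 × 11.00 / 0.55 = 14740 mg

14700 mg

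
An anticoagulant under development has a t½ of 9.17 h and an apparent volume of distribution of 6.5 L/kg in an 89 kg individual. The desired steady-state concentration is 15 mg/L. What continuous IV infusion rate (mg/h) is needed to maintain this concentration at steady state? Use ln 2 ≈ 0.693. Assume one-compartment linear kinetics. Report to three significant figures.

Vd(total) = 89 kg × 6.5 L/kg = 578.5 L
CL = 0.693 × Vd / t½ = 0.693 × 578.5 / 9.17 = 43.72 L/h
Infusion rate = CL × Css = 43.72 × 15 = 655.8 mg/h

656 mg/h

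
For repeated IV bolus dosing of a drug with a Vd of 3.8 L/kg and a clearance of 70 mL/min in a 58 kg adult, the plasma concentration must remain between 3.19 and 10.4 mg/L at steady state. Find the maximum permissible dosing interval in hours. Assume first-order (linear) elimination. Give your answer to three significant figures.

62.0 h

Vd(total) = 58 kg × 3.8 L/kg = 220.4 L
CL = 70 mL/min × 60/1000 = 4.200 L/h
k = CL / Vd = 4.200 / 220.4 = 0.01906 h⁻¹
Between IV bolus doses, concentration decays as C = C₀·e^(−kτ), so C_peak/C_trough = e^(kτ).
τ_max = ln(C_peak/C_trough) / k = ln(10.4/3.19) / 0.01906 = 1.182 / 0.01906 = 62.01 h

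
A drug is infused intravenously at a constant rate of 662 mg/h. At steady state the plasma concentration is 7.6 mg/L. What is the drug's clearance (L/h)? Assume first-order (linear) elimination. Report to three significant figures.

At steady state, infusion rate = CL × Css, so CL = rate / Css.
CL = 662 / 7.6 = 87.11 L/h

87.1 L/h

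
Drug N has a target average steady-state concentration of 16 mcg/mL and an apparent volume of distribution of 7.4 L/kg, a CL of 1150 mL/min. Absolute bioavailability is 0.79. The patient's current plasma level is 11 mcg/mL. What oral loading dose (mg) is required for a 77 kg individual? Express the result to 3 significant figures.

3610 mg

Vd = 7.4 L/kg × 77 kg = 569.8 L
The loading dose fills Vd to the target concentration.
Concentration deficit ΔC = 16 − 11 = 5.000 mg/L
LD = Vd × ΔC / F = 569.8 × 5.000 / 0.79 = 3606 mg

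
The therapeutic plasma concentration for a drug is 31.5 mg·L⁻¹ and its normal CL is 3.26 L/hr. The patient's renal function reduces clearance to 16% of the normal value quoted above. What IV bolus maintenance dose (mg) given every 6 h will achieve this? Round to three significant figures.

98.6 mg

Patient clearance = 0.16 × 3.260 = 0.5216 L/h
D = CL × Css × τ = 0.5216 × 31.5 × 6 = 98.58 mg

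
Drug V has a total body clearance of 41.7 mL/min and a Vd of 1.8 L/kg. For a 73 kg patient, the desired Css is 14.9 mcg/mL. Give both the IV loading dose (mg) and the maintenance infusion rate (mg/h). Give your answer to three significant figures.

Vd(total) = 73 kg × 1.8 L/kg = 131.4 L
Loading dose = Vd × C = 131.4 × 14.9 = 1958 mg
CL = 41.7 mL/min = 41.7 × 0.06 = 2.502 L/h
Maintenance: replace elimination → rate = CL × Css = 2.502 × 14.9 = 37.28 mg/h

(a) 1960 mg; (b) 37.3 mg/h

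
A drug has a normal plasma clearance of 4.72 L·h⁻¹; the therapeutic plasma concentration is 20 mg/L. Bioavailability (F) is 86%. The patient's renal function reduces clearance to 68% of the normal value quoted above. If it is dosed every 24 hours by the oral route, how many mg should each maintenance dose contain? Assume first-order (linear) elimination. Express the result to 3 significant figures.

1790 mg

Patient clearance = 0.68 × 4.720 = 3.210 L/h
D = CL × Css × τ / F = 3.210 × 20 × 24 / 0.86 = 1792 mg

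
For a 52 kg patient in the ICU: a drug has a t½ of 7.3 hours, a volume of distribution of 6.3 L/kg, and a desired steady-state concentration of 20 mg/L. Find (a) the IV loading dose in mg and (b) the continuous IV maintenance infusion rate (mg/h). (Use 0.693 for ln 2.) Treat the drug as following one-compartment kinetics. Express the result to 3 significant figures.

Total Vd = 6.3 × 52 = 327.6 L
LD = Vd × C = 327.6 × 20 = 6552 mg
CL = 0.693 × Vd / t½ = 0.693 × 327.6 / 7.3 = 31.10 L/h
Infusion rate = CL × Css = 31.10 × 20 = 622.0 mg/h

(a) 6550 mg; (b) 622 mg/h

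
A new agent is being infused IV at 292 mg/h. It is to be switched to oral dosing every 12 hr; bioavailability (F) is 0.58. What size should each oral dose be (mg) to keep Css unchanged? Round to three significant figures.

To maintain the same Css, the systemic dosing rate must be unchanged: F·D/τ = infusion rate.
D = rate × τ / F = 292 × 12 / 0.58 = 6041 mg

6040 mg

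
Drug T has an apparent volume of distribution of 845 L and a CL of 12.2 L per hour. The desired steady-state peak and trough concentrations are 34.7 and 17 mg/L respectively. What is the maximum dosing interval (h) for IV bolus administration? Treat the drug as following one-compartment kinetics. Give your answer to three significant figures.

k = CL / Vd = 12.20 / 845.0 = 0.01444 h⁻¹
Between IV bolus doses, concentration decays as C = C₀·e^(−kτ), so C_peak/C_trough = e^(kτ).
τ_max = ln(C_peak/C_trough) / k = ln(34.7/17) / 0.01444 = 0.7135 / 0.01444 = 49.41 h

49.4 h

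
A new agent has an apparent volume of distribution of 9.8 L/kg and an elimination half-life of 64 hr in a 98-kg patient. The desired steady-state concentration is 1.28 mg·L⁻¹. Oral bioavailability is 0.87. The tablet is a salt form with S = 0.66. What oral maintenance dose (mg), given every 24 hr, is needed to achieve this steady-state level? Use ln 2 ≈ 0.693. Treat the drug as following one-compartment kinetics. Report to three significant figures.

Total Vd = 9.8 × 98 = 960.4 L
CL = 0.693 × Vd / t½ = 0.693 × 960.4 / 64 = 10.40 L/h
D = CL × Css × τ / F / S = 10.40 × 1.28 × 24 / 0.87 / 0.66 = 556.4 mg

556 mg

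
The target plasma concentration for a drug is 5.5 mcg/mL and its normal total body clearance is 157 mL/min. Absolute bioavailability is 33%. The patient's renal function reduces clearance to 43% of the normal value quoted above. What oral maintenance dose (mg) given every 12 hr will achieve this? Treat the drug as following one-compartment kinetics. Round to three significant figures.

810 mg

CL = 157 mL/min × 60/1000 = 9.420 L/h
Patient clearance = 0.43 × 9.420 = 4.051 L/h
D = CL × Css × τ / F = 4.051 × 5.5 × 12 / 0.33 = 810.2 mg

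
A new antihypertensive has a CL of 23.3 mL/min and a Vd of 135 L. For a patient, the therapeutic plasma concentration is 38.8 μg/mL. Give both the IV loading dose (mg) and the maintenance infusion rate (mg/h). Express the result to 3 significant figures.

Loading dose = Vd × C = 135.0 × 38.8 = 5238 mg
Convert clearance: 23.3 mL/min × 60 min/h ÷ 1000 mL/L = 1.398 L/h
Infusion rate = 1.398 L/h × 38.8 mg/L = 54.24 mg/h

(a) 5240 mg; (b) 54.2 mg/h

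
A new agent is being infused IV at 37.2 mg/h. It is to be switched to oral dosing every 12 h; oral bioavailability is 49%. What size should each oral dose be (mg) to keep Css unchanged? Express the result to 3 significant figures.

911 mg

To maintain the same Css, the systemic dosing rate must be unchanged: F·D/τ = infusion rate.
D = rate × τ / F = 37.2 × 12 / 0.49 = 911.0 mg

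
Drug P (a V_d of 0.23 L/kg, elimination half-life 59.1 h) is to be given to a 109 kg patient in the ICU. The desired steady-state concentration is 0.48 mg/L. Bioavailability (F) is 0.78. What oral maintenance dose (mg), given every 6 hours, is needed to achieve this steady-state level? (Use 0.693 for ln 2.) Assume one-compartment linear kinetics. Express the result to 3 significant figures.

1.09 mg

Vd(total) = 109 kg × 0.23 L/kg = 25.07 L
CL = 0.693 × Vd / t½ = 0.693 × 25.07 / 59.1 = 0.2940 L/h
D = CL × Css × τ / F = 0.2940 × 0.48 × 6 / 0.78 = 1.086 mg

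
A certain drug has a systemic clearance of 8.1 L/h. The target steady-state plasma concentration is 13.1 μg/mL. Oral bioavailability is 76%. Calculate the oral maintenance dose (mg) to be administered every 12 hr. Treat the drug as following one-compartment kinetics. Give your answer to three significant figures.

1680 mg

At steady state, dose per interval replaces the amount cleared in that interval: F·D/τ = CL·Css.
D = CL × Css × τ / F = 8.100 × 13.1 × 12 / 0.76 = 1675 mg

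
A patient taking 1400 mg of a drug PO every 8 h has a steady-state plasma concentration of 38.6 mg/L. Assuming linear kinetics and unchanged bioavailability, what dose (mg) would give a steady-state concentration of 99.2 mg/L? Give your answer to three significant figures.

With linear kinetics, Css is proportional to dose rate (D/τ) at fixed clearance.
D₂ = D₁ × (Css,target / Css,current) = 1400 × 99.2/38.6 = 3598 mg

3600 mg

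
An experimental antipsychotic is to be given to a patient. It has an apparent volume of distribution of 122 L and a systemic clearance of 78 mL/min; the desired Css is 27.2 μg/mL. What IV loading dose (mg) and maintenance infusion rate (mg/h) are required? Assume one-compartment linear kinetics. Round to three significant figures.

LD = Vd · C_target = 122.0 × 27.2 = 3318 mg
Convert clearance: 78 mL/min × 60 min/h ÷ 1000 mL/L = 4.680 L/h
Maintenance infusion rate = CL × Css = 4.680 × 27.2 = 127.3 mg/h

(a) 3320 mg; (b) 127 mg/h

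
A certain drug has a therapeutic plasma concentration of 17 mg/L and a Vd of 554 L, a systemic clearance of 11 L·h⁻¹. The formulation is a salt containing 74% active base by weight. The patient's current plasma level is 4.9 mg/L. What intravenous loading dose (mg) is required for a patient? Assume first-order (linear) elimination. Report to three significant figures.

The loading dose fills Vd to the target concentration.
Concentration deficit ΔC = 17 − 4.9 = 12.10 mg/L
LD = Vd × ΔC / S = 554.0 × 12.10 / 0.74 = 9059 mg

9060 mg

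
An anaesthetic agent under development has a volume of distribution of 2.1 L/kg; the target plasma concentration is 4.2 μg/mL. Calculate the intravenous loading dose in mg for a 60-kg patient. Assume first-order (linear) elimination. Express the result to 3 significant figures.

529 mg

Vd = 2.1 L/kg × 60 kg = 126.0 L
LD = Vd × C = 126.0 × 4.200 = 529.2 mg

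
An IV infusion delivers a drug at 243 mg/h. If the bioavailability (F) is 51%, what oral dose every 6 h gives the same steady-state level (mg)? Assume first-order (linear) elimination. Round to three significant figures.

To maintain the same Css, the systemic dosing rate must be unchanged: F·D/τ = infusion rate.
D = rate × τ / F = 243 × 6 / 0.51 = 2859 mg

2860 mg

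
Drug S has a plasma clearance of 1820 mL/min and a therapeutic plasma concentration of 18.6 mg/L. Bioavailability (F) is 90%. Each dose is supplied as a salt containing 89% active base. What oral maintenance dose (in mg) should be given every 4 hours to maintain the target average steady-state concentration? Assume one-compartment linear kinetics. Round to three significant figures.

Convert clearance: 1820 mL/min × 60 min/h ÷ 1000 mL/L = 109.2 L/h
At steady state, dose per interval replaces the amount cleared in that interval: F·S·D/τ = CL·Css.
D = CL × Css × τ / F / S = 109.2 × 18.6 × 4 / 0.9 / 0.89 = 10140 mg

10100 mg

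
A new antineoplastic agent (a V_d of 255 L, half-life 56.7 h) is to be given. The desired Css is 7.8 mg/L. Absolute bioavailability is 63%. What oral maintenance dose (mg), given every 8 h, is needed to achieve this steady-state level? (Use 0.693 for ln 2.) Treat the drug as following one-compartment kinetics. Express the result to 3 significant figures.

k = 0.693/56.7 = 0.01222 h⁻¹, so CL = k·Vd = 0.01222 × 255.0 = 3.116 L/h
D = CL × Css × τ / F = 3.116 × 7.8 × 8 / 0.63 = 308.6 mg

309 mg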